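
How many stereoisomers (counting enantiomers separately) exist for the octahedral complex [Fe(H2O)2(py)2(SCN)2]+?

6

An octahedron has six vertices in three trans pairs; every non-trans pair is cis.
Systematic placement gives 5 geometric isomers: H2O trans, py trans, SCN trans; H2O trans, py cis, SCN cis; H2O cis, py trans, SCN cis; H2O cis, py cis, SCN cis (chiral); H2O cis, py cis, SCN trans.
One of these lacks any improper symmetry element and so occurs as an enantiomeric pair, giving 5 + 1 = 6 stereoisomers in total.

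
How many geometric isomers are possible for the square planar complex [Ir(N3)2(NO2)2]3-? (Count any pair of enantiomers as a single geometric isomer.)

2

A square has two trans pairs of vertices; adjacent vertices are cis.
There are 2 geometric isomers: N3 cis; N3 trans.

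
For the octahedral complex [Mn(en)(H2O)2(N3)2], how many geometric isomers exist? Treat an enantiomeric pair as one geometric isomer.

3

An octahedron has six vertices in three trans pairs; every non-trans pair is cis.
Each en is bidentate and must span two cis positions.
There are 3 geometric isomers: H2O trans, N3 cis; H2O cis, N3 cis (chiral); H2O cis, N3 trans.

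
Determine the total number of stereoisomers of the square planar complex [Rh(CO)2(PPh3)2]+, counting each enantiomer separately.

Working through the distinct placements yields 2 geometric isomers: CO cis; CO trans.
Each arrangement has an internal mirror plane or centre of symmetry, so none is chiral.

2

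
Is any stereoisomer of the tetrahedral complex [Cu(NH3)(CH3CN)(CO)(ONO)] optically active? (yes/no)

yes

Only one geometric arrangement is possible; it has no improper symmetry element, so it exists as a pair of enantiomers (2 stereoisomers).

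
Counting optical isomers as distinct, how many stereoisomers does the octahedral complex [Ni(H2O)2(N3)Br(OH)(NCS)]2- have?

The six octahedral sites form three mutually perpendicular trans pairs.
Placing the ligands in turn and identifying arrangements related by rotation or reflection leaves 9 distinct geometric isomers.
Of these, 6 lack any improper symmetry element and so occur as enantiomeric pairs, giving 9 + 6 = 15 stereoisomers in total.

15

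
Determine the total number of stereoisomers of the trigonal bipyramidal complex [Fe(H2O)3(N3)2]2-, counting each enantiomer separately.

In a trigonal bipyramid the two axial positions differ from the three equatorial ones.
Systematic placement gives 3 geometric isomers: N3 both equatorial; N3 one axial, one equatorial; N3 both axial.
Each arrangement has an internal mirror plane or centre of symmetry, so none is chiral.

3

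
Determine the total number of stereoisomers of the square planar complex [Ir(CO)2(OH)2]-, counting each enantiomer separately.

In a square planar complex each vertex has one trans partner and two cis neighbours.
Working through the distinct placements yields 2 geometric isomers: CO cis; CO trans.
Each arrangement has an internal mirror plane or centre of symmetry, so none is chiral.

2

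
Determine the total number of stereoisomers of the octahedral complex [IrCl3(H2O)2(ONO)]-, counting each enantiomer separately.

In an octahedral complex each vertex has one trans partner and four cis neighbours.
Systematic placement gives 3 geometric isomers: Cl mer, H2O cis; Cl mer, H2O trans; Cl fac, H2O cis.
Each arrangement has an internal mirror plane or centre of symmetry, so none is chiral.

3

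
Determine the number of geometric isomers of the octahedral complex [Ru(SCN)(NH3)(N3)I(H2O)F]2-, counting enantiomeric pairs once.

15

In an octahedral complex each vertex has one trans partner and four cis neighbours.
Placing the ligands in turn and identifying arrangements related by rotation or reflection leaves 15 distinct geometric isomers.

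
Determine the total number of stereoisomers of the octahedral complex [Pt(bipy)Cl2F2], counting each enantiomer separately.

4

Each bipy is bidentate and must span two cis positions.
Working through the distinct placements yields 3 geometric isomers: Cl trans, F cis; Cl cis, F cis (chiral); Cl cis, F trans.
One of these lacks any improper symmetry element and so occurs as an enantiomeric pair, giving 3 + 1 = 4 stereoisomers in total.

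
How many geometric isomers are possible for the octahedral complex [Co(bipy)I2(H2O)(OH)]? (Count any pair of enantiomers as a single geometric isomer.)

An octahedron has six vertices in three trans pairs; every non-trans pair is cis.
Each bipy is bidentate and must span two cis positions.
Working through the distinct placements yields 4 geometric isomers: I cis (3 arrangements, 2 chiral); I trans.

4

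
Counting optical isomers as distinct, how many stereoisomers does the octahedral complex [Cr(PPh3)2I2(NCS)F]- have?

8

Working through the distinct placements yields 6 geometric isomers: PPh3 trans, I cis; PPh3 cis, I cis (3 arrangements, 2 chiral); PPh3 trans, I trans; PPh3 cis, I trans.
Of these, 2 lack any improper symmetry element and so occur as enantiomeric pairs, giving 6 + 2 = 8 stereoisomers in total.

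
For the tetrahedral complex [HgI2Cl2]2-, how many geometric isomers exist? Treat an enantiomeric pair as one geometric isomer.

In a tetrahedral complex all four positions are equivalent and every pair of ligands is adjacent — there is no cis/trans distinction.
Only one geometric arrangement is possible.

1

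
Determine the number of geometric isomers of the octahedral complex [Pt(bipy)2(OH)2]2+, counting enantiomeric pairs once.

Each bipy is bidentate and must span two cis positions.
The distinct arrangements are (2 in all): OH trans; OH cis (chiral).

2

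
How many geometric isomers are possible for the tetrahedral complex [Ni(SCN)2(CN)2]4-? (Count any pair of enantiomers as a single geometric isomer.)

1

In a tetrahedral complex all four positions are equivalent and every pair of ligands is adjacent — there is no cis/trans distinction.
Only one geometric arrangement is possible.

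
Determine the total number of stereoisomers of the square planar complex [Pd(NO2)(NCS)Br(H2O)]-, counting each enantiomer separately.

There are 3 geometric isomers: (Br/NCS trans, H2O/NO2 trans); (Br/NO2 trans, H2O/NCS trans); (Br/H2O trans, NCS/NO2 trans).
Each arrangement has an internal mirror plane or centre of symmetry, so none is chiral.

3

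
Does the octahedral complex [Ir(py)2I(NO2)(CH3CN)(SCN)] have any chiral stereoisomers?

yes

In an octahedral complex each vertex has one trans partner and four cis neighbours.
Exhaustive case analysis gives 9 geometric isomers.
Of these, 6 lack any improper symmetry element and so occur as enantiomeric pairs, giving 9 + 6 = 15 stereoisomers in total.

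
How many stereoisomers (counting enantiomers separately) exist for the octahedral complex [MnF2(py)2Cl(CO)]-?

The distinct arrangements are (6 in all): F trans, py trans; F cis, py cis (3 arrangements, 2 chiral); F cis, py trans; F trans, py cis.
Of these, 2 lack any improper symmetry element and so occur as enantiomeric pairs, giving 6 + 2 = 8 stereoisomers in total.

8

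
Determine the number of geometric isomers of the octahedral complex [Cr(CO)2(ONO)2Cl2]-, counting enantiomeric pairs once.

An octahedron has six vertices in three trans pairs; every non-trans pair is cis.
The distinct arrangements are (5 in all): CO trans, ONO trans, Cl trans; CO trans, ONO cis, Cl cis; CO cis, ONO trans, Cl cis; CO cis, ONO cis, Cl cis (chiral); CO cis, ONO cis, Cl trans.

5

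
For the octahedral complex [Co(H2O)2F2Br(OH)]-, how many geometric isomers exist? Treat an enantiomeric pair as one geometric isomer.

There are 6 geometric isomers: H2O cis, F cis (3 arrangements, 2 chiral); H2O trans, F cis; H2O cis, F trans; H2O trans, F trans.

6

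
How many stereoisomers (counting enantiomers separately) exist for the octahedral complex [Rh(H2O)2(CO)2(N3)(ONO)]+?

Systematic placement gives 6 geometric isomers: H2O trans, CO trans; H2O cis, CO trans; H2O cis, CO cis (3 arrangements, 2 chiral); H2O trans, CO cis.
Of these, 2 lack any improper symmetry element and so occur as enantiomeric pairs, giving 6 + 2 = 8 stereoisomers in total.

8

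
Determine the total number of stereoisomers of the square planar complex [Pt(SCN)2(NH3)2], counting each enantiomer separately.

Systematic placement gives 2 geometric isomers: SCN cis; SCN trans.
Each arrangement has an internal mirror plane or centre of symmetry, so none is chiral.

2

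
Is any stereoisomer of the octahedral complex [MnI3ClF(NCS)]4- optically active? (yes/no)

yes

Systematic placement gives 4 geometric isomers: I mer (3 arrangements); I fac (chiral).
One of these lacks any improper symmetry element and so occurs as an enantiomeric pair, giving 4 + 1 = 5 stereoisomers in total.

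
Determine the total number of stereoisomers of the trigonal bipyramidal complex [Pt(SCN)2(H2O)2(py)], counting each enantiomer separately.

6

Placing the ligands in turn and identifying arrangements related by rotation or reflection leaves 5 distinct geometric isomers.
One of these lacks any improper symmetry element and so occurs as an enantiomeric pair, giving 5 + 1 = 6 stereoisomers in total.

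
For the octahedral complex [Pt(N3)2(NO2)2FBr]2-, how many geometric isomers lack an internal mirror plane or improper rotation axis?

There are 6 geometric isomers: N3 trans, NO2 trans; N3 cis, NO2 cis (3 arrangements, 2 chiral); N3 cis, NO2 trans; N3 trans, NO2 cis.
Of these, 2 lack any improper symmetry element and so occur as enantiomeric pairs, giving 6 + 2 = 8 stereoisomers in total.

2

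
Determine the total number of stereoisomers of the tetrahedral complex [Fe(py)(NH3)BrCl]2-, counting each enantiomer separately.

All four vertices of a tetrahedron are equivalent and mutually adjacent, so cis/trans isomerism cannot arise.
Only one geometric arrangement is possible; it has no improper symmetry element, so it exists as a pair of enantiomers (2 stereoisomers).

2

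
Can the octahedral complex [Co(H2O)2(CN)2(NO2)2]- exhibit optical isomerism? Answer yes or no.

An octahedron has six vertices in three trans pairs; every non-trans pair is cis.
The distinct arrangements are (5 in all): H2O trans, CN trans, NO2 trans; H2O cis, CN trans, NO2 cis; H2O cis, CN cis, NO2 trans; H2O cis, CN cis, NO2 cis (chiral); H2O trans, CN cis, NO2 cis.
One of these lacks any improper symmetry element and so occurs as an enantiomeric pair, giving 5 + 1 = 6 stereoisomers in total.

yes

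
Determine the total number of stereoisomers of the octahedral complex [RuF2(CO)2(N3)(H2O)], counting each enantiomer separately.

In an octahedral complex each vertex has one trans partner and four cis neighbours.
The distinct arrangements are (6 in all): F trans, CO trans; F cis, CO trans; F cis, CO cis (3 arrangements, 2 chiral); F trans, CO cis.
Of these, 2 lack any improper symmetry element and so occur as enantiomeric pairs, giving 6 + 2 = 8 stereoisomers in total.

8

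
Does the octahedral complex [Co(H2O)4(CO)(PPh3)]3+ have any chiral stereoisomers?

no

The distinct arrangements are (2 in all): CO and PPh3 mutually cis; CO and PPh3 mutually trans.
Each arrangement has an internal mirror plane or centre of symmetry, so none is chiral.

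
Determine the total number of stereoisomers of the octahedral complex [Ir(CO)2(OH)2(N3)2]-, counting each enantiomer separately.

6

An octahedron has six vertices in three trans pairs; every non-trans pair is cis.
There are 5 geometric isomers: CO trans, OH trans, N3 trans; CO trans, OH cis, N3 cis; CO cis, OH trans, N3 cis; CO cis, OH cis, N3 cis (chiral); CO cis, OH cis, N3 trans.
One of these lacks any improper symmetry element and so occurs as an enantiomeric pair, giving 5 + 1 = 6 stereoisomers in total.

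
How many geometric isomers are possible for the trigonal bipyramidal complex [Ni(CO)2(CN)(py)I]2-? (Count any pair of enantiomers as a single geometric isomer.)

Systematic enumeration (placing each ligand type in turn and discarding arrangements equivalent by rotation or reflection) gives 7 geometric isomers.

7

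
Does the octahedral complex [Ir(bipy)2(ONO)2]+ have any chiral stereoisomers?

In an octahedral complex each vertex has one trans partner and four cis neighbours.
Each bipy is bidentate and must span two cis positions.
There are 2 geometric isomers: ONO trans; ONO cis (chiral).
One of these lacks any improper symmetry element and so occurs as an enantiomeric pair, giving 2 + 1 = 3 stereoisomers in total.

yes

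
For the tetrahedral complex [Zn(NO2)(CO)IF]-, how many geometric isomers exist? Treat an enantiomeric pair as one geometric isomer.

1

All four vertices of a tetrahedron are equivalent and mutually adjacent, so cis/trans isomerism cannot arise.
Only one geometric arrangement is possible; it has no improper symmetry element, so it exists as a pair of enantiomers (2 stereoisomers).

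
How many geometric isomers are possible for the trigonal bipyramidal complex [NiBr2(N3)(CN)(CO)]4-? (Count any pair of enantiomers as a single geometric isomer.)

In a trigonal bipyramid the two axial positions differ from the three equatorial ones.
Systematic enumeration (placing each ligand type in turn and discarding arrangements equivalent by rotation or reflection) gives 7 geometric isomers.

7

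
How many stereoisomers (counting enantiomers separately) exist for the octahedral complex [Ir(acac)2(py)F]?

3

Each acac is bidentate and must span two cis positions.
The distinct arrangements are (2 in all): py and F mutually cis (chiral); py and F mutually trans.
One of these lacks any improper symmetry element and so occurs as an enantiomeric pair, giving 2 + 1 = 3 stereoisomers in total.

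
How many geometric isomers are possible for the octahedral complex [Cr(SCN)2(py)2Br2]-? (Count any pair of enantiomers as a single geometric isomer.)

The six octahedral sites form three mutually perpendicular trans pairs.
Working through the distinct placements yields 5 geometric isomers: SCN trans, py trans, Br trans; SCN cis, py cis, Br trans; SCN cis, py trans, Br cis; SCN cis, py cis, Br cis (chiral); SCN trans, py cis, Br cis.

5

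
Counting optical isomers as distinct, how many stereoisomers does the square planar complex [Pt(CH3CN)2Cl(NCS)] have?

2

A square has two trans pairs of vertices; adjacent vertices are cis.
The distinct arrangements are (2 in all): CH3CN cis; CH3CN trans.
Each arrangement has an internal mirror plane or centre of symmetry, so none is chiral.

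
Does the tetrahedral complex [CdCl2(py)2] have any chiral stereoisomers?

no

All four vertices of a tetrahedron are equivalent and mutually adjacent, so cis/trans isomerism cannot arise.
Only one geometric arrangement is possible.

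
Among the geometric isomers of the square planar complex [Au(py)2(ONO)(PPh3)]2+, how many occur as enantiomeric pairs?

0

The distinct arrangements are (2 in all): py cis; py trans.
Each arrangement has an internal mirror plane or centre of symmetry, so none is chiral.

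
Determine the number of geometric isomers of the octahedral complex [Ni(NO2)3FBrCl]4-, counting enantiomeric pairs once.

An octahedron has six vertices in three trans pairs; every non-trans pair is cis.
Working through the distinct placements yields 4 geometric isomers: NO2 mer (3 arrangements); NO2 fac (chiral).

4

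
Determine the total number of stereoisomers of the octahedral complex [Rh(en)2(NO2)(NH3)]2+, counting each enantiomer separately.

3

In an octahedral complex each vertex has one trans partner and four cis neighbours.
Each en is bidentate and must span two cis positions.
The distinct arrangements are (2 in all): NO2 and NH3 mutually trans; NO2 and NH3 mutually cis (chiral).
One of these lacks any improper symmetry element and so occurs as an enantiomeric pair, giving 2 + 1 = 3 stereoisomers in total.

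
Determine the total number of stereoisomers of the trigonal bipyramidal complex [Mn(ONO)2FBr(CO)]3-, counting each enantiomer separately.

10

A trigonal bipyramid has two axial and three equatorial sites, which are chemically inequivalent.
Systematic enumeration (placing each ligand type in turn and discarding arrangements equivalent by rotation or reflection) gives 7 geometric isomers.
Of these, 3 lack any improper symmetry element and so occur as enantiomeric pairs, giving 7 + 3 = 10 stereoisomers in total.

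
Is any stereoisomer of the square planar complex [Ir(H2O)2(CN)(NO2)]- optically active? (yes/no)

In a square planar complex each vertex has one trans partner and two cis neighbours.
The distinct arrangements are (2 in all): H2O cis; H2O trans.
Each arrangement has an internal mirror plane or centre of symmetry, so none is chiral.

no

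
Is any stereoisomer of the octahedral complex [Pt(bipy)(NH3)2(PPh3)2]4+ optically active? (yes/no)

An octahedron has six vertices in three trans pairs; every non-trans pair is cis.
Each bipy is bidentate and must span two cis positions.
There are 3 geometric isomers: NH3 trans, PPh3 cis; NH3 cis, PPh3 cis (chiral); NH3 cis, PPh3 trans.
One of these lacks any improper symmetry element and so occurs as an enantiomeric pair, giving 3 + 1 = 4 stereoisomers in total.

yes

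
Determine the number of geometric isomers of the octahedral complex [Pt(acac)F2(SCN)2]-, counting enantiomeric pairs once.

In an octahedral complex each vertex has one trans partner and four cis neighbours.
Each acac is bidentate and must span two cis positions.
Systematic placement gives 3 geometric isomers: F trans, SCN cis; F cis, SCN cis (chiral); F cis, SCN trans.

3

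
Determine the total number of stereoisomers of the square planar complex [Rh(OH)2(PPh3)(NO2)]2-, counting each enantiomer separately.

2

In a square planar complex each vertex has one trans partner and two cis neighbours.
Working through the distinct placements yields 2 geometric isomers: OH cis; OH trans.
Each arrangement has an internal mirror plane or centre of symmetry, so none is chiral.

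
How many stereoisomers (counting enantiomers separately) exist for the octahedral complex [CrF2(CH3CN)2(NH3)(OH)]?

In an octahedral complex each vertex has one trans partner and four cis neighbours.
Working through the distinct placements yields 6 geometric isomers: F trans, CH3CN trans; F cis, CH3CN trans; F cis, CH3CN cis (3 arrangements, 2 chiral); F trans, CH3CN cis.
Of these, 2 lack any improper symmetry element and so occur as enantiomeric pairs, giving 6 + 2 = 8 stereoisomers in total.

8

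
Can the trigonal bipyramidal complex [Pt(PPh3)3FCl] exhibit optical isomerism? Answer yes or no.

no

A trigonal bipyramid has two axial and three equatorial sites, which are chemically inequivalent.
The distinct arrangements are (4 in all): F axial, Cl axial; F equatorial, Cl axial; F axial, Cl equatorial; F equatorial, Cl equatorial.
Each arrangement has an internal mirror plane or centre of symmetry, so none is chiral.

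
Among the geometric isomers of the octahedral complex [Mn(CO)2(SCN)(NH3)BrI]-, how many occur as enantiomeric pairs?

The six octahedral sites form three mutually perpendicular trans pairs.
Exhaustive case analysis gives 9 geometric isomers.
Of these, 6 lack any improper symmetry element and so occur as enantiomeric pairs, giving 9 + 6 = 15 stereoisomers in total.

6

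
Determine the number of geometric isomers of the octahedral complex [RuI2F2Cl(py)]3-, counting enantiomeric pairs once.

6

An octahedron has six vertices in three trans pairs; every non-trans pair is cis.
The distinct arrangements are (6 in all): I cis, F cis (3 arrangements, 2 chiral); I trans, F cis; I cis, F trans; I trans, F trans.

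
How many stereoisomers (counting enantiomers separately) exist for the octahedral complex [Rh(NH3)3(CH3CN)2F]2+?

3

An octahedron has six vertices in three trans pairs; every non-trans pair is cis.
Working through the distinct placements yields 3 geometric isomers: NH3 mer, CH3CN trans; NH3 mer, CH3CN cis; NH3 fac, CH3CN cis.
Each arrangement has an internal mirror plane or centre of symmetry, so none is chiral.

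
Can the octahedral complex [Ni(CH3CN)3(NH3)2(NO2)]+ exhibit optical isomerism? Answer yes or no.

An octahedron has six vertices in three trans pairs; every non-trans pair is cis.
Systematic placement gives 3 geometric isomers: CH3CN mer, NH3 cis; CH3CN mer, NH3 trans; CH3CN fac, NH3 cis.
Each arrangement has an internal mirror plane or centre of symmetry, so none is chiral.

no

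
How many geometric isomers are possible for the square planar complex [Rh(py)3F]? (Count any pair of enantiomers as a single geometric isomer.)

Only one geometric arrangement is possible.

1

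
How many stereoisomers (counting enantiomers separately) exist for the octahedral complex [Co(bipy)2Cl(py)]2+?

3

In an octahedral complex each vertex has one trans partner and four cis neighbours.
Each bipy is bidentate and must span two cis positions.
The distinct arrangements are (2 in all): Cl and py mutually cis (chiral); Cl and py mutually trans.
One of these lacks any improper symmetry element and so occurs as an enantiomeric pair, giving 2 + 1 = 3 stereoisomers in total.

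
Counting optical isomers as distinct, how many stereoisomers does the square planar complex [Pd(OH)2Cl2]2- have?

In a square planar complex each vertex has one trans partner and two cis neighbours.
The distinct arrangements are (2 in all): OH cis; OH trans.
Each arrangement has an internal mirror plane or centre of symmetry, so none is chiral.

2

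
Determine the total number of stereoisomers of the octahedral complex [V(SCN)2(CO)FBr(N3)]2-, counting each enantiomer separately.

An octahedron has six vertices in three trans pairs; every non-trans pair is cis.
Systematic enumeration (placing each ligand type in turn and discarding arrangements equivalent by rotation or reflection) gives 9 geometric isomers.
Of these, 6 lack any improper symmetry element and so occur as enantiomeric pairs, giving 9 + 6 = 15 stereoisomers in total.

15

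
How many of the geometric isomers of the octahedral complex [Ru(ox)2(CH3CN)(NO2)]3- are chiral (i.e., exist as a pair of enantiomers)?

1

The six octahedral sites form three mutually perpendicular trans pairs.
Each ox is bidentate and must span two cis positions.
Systematic placement gives 2 geometric isomers: CH3CN and NO2 mutually trans; CH3CN and NO2 mutually cis (chiral).
One of these lacks any improper symmetry element and so occurs as an enantiomeric pair, giving 2 + 1 = 3 stereoisomers in total.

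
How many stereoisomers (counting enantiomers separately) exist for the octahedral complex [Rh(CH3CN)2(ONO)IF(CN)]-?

The six octahedral sites form three mutually perpendicular trans pairs.
Systematic enumeration (placing each ligand type in turn and discarding arrangements equivalent by rotation or reflection) gives 9 geometric isomers.
Of these, 6 lack any improper symmetry element and so occur as enantiomeric pairs, giving 9 + 6 = 15 stereoisomers in total.

15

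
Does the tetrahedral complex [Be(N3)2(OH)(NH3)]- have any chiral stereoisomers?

no

All four vertices of a tetrahedron are equivalent and mutually adjacent, so cis/trans isomerism cannot arise.
Only one geometric arrangement is possible.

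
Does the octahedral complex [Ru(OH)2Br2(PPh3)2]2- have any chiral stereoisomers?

There are 5 geometric isomers: OH trans, Br trans, PPh3 trans; OH cis, Br trans, PPh3 cis; OH cis, Br cis, PPh3 trans; OH cis, Br cis, PPh3 cis (chiral); OH trans, Br cis, PPh3 cis.
One of these lacks any improper symmetry element and so occurs as an enantiomeric pair, giving 5 + 1 = 6 stereoisomers in total.

yes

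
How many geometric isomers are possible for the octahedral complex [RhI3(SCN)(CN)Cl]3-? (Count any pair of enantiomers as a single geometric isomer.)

Systematic placement gives 4 geometric isomers: I mer (3 arrangements); I fac (chiral).

4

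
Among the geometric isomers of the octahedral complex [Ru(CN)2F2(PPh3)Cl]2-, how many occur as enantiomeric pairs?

2

An octahedron has six vertices in three trans pairs; every non-trans pair is cis.
There are 6 geometric isomers: CN trans, F cis; CN trans, F trans; CN cis, F cis (3 arrangements, 2 chiral); CN cis, F trans.
Of these, 2 lack any improper symmetry element and so occur as enantiomeric pairs, giving 6 + 2 = 8 stereoisomers in total.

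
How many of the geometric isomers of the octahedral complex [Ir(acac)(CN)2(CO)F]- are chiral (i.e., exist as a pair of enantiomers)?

The six octahedral sites form three mutually perpendicular trans pairs.
Each acac is bidentate and must span two cis positions.
There are 4 geometric isomers: CN trans; CN cis (3 arrangements, 2 chiral).
Of these, 2 lack any improper symmetry element and so occur as enantiomeric pairs, giving 4 + 2 = 6 stereoisomers in total.

2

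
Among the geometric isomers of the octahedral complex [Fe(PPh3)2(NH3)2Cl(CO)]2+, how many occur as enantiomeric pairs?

2

Systematic placement gives 6 geometric isomers: PPh3 trans, NH3 trans; PPh3 cis, NH3 cis (3 arrangements, 2 chiral); PPh3 trans, NH3 cis; PPh3 cis, NH3 trans.
Of these, 2 lack any improper symmetry element and so occur as enantiomeric pairs, giving 6 + 2 = 8 stereoisomers in total.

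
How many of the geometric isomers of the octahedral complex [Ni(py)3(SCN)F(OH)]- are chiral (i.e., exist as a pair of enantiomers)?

1

The six octahedral sites form three mutually perpendicular trans pairs.
Working through the distinct placements yields 4 geometric isomers: py mer (3 arrangements); py fac (chiral).
One of these lacks any improper symmetry element and so occurs as an enantiomeric pair, giving 4 + 1 = 5 stereoisomers in total.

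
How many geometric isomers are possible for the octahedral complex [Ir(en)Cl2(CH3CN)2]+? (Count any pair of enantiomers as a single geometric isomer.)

An octahedron has six vertices in three trans pairs; every non-trans pair is cis.
Each en is bidentate and must span two cis positions.
There are 3 geometric isomers: Cl cis, CH3CN trans; Cl cis, CH3CN cis (chiral); Cl trans, CH3CN cis.

3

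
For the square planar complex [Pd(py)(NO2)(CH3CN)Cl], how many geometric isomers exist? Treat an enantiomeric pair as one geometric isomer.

3

In a square planar complex each vertex has one trans partner and two cis neighbours.
Working through the distinct placements yields 3 geometric isomers: (CH3CN/NO2 trans, Cl/py trans); (CH3CN/py trans, Cl/NO2 trans); (CH3CN/Cl trans, NO2/py trans).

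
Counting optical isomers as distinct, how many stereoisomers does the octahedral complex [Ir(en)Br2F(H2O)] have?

6

The six octahedral sites form three mutually perpendicular trans pairs.
Each en is bidentate and must span two cis positions.
Systematic placement gives 4 geometric isomers: Br trans; Br cis (3 arrangements, 2 chiral).
Of these, 2 lack any improper symmetry element and so occur as enantiomeric pairs, giving 4 + 2 = 6 stereoisomers in total.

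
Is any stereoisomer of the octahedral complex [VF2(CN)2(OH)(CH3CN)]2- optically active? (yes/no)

yes

The distinct arrangements are (6 in all): F cis, CN cis (3 arrangements, 2 chiral); F trans, CN cis; F cis, CN trans; F trans, CN trans.
Of these, 2 lack any improper symmetry element and so occur as enantiomeric pairs, giving 6 + 2 = 8 stereoisomers in total.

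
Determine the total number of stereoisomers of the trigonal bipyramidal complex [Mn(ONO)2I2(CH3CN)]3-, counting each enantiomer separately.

6

In a trigonal bipyramid the two axial positions differ from the three equatorial ones.
Placing the ligands in turn and identifying arrangements related by rotation or reflection leaves 5 distinct geometric isomers.
One of these lacks any improper symmetry element and so occurs as an enantiomeric pair, giving 5 + 1 = 6 stereoisomers in total.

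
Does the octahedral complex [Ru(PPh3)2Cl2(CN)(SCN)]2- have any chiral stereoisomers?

There are 6 geometric isomers: PPh3 cis, Cl cis (3 arrangements, 2 chiral); PPh3 trans, Cl cis; PPh3 cis, Cl trans; PPh3 trans, Cl trans.
Of these, 2 lack any improper symmetry element and so occur as enantiomeric pairs, giving 6 + 2 = 8 stereoisomers in total.

yes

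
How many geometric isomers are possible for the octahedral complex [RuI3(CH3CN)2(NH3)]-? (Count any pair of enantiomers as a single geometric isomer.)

In an octahedral complex each vertex has one trans partner and four cis neighbours.
Working through the distinct placements yields 3 geometric isomers: I mer, CH3CN trans; I fac, CH3CN cis; I mer, CH3CN cis.

3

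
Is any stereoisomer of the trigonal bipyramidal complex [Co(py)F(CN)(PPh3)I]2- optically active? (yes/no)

yes

Exhaustive case analysis gives 10 geometric isomers.
Of these, 10 lack any improper symmetry element and so occur as enantiomeric pairs, giving 10 + 10 = 20 stereoisomers in total.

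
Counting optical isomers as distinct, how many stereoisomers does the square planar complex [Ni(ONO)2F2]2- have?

In a square planar complex each vertex has one trans partner and two cis neighbours.
Systematic placement gives 2 geometric isomers: ONO cis; ONO trans.
Each arrangement has an internal mirror plane or centre of symmetry, so none is chiral.

2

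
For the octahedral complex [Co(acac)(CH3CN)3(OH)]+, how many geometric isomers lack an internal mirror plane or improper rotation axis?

In an octahedral complex each vertex has one trans partner and four cis neighbours.
Each acac is bidentate and must span two cis positions.
The distinct arrangements are (2 in all): CH3CN mer; CH3CN fac.
Each arrangement has an internal mirror plane or centre of symmetry, so none is chiral.

0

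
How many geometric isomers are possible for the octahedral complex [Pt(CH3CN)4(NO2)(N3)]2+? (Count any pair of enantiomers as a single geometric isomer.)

The six octahedral sites form three mutually perpendicular trans pairs.
The distinct arrangements are (2 in all): NO2 and N3 mutually trans; NO2 and N3 mutually cis.

2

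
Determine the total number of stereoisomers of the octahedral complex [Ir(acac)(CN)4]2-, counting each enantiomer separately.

The six octahedral sites form three mutually perpendicular trans pairs.
Each acac is bidentate and must span two cis positions.
Only one geometric arrangement is possible.

1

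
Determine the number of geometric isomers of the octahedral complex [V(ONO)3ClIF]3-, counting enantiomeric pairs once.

4

There are 4 geometric isomers: ONO mer (3 arrangements); ONO fac (chiral).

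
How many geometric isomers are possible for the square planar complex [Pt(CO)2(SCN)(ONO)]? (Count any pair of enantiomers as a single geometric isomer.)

There are 2 geometric isomers: CO cis; CO trans.

2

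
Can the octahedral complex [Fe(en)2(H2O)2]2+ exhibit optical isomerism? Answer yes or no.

The six octahedral sites form three mutually perpendicular trans pairs.
Each en is bidentate and must span two cis positions.
There are 2 geometric isomers: H2O trans; H2O cis (chiral).
One of these lacks any improper symmetry element and so occurs as an enantiomeric pair, giving 2 + 1 = 3 stereoisomers in total.

yes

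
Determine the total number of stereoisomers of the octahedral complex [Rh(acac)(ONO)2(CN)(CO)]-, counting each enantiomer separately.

6

An octahedron has six vertices in three trans pairs; every non-trans pair is cis.
Each acac is bidentate and must span two cis positions.
Working through the distinct placements yields 4 geometric isomers: ONO cis (3 arrangements, 2 chiral); ONO trans.
Of these, 2 lack any improper symmetry element and so occur as enantiomeric pairs, giving 4 + 2 = 6 stereoisomers in total.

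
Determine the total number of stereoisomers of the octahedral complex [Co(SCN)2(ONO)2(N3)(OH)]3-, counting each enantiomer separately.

8

The six octahedral sites form three mutually perpendicular trans pairs.
The distinct arrangements are (6 in all): SCN trans, ONO trans; SCN cis, ONO cis (3 arrangements, 2 chiral); SCN trans, ONO cis; SCN cis, ONO trans.
Of these, 2 lack any improper symmetry element and so occur as enantiomeric pairs, giving 6 + 2 = 8 stereoisomers in total.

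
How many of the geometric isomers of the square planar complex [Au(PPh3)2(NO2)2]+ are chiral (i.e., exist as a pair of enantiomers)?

0

Working through the distinct placements yields 2 geometric isomers: PPh3 cis; PPh3 trans.
Each arrangement has an internal mirror plane or centre of symmetry, so none is chiral.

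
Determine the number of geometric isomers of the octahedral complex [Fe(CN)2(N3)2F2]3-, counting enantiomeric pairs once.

5

The six octahedral sites form three mutually perpendicular trans pairs.
There are 5 geometric isomers: CN trans, N3 trans, F trans; CN trans, N3 cis, F cis; CN cis, N3 trans, F cis; CN cis, N3 cis, F cis (chiral); CN cis, N3 cis, F trans.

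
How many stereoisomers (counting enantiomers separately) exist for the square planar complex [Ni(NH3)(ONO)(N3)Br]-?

3

In a square planar complex each vertex has one trans partner and two cis neighbours.
Working through the distinct placements yields 3 geometric isomers: (Br/NH3 trans, N3/ONO trans); (Br/ONO trans, N3/NH3 trans); (Br/N3 trans, NH3/ONO trans).
Each arrangement has an internal mirror plane or centre of symmetry, so none is chiral.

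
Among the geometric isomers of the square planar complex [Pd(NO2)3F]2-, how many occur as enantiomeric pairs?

Only one geometric arrangement is possible.

0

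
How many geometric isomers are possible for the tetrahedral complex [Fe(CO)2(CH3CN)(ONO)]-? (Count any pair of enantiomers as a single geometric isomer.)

1

In a tetrahedral complex all four positions are equivalent and every pair of ligands is adjacent — there is no cis/trans distinction.
Only one geometric arrangement is possible.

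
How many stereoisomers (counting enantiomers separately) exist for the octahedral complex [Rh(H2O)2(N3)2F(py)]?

8

An octahedron has six vertices in three trans pairs; every non-trans pair is cis.
There are 6 geometric isomers: H2O cis, N3 cis (3 arrangements, 2 chiral); H2O cis, N3 trans; H2O trans, N3 cis; H2O trans, N3 trans.
Of these, 2 lack any improper symmetry element and so occur as enantiomeric pairs, giving 6 + 2 = 8 stereoisomers in total.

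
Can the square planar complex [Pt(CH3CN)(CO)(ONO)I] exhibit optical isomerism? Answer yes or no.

A square has two trans pairs of vertices; adjacent vertices are cis.
Systematic placement gives 3 geometric isomers: (CH3CN/I trans, CO/ONO trans); (CH3CN/ONO trans, CO/I trans); (CH3CN/CO trans, I/ONO trans).
Each arrangement has an internal mirror plane or centre of symmetry, so none is chiral.

no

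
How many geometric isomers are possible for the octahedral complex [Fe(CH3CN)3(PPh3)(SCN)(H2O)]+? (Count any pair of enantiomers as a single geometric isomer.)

The distinct arrangements are (4 in all): CH3CN mer (3 arrangements); CH3CN fac (chiral).

4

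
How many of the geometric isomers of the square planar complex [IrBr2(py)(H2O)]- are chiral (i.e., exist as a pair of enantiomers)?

0

In a square planar complex each vertex has one trans partner and two cis neighbours.
Systematic placement gives 2 geometric isomers: Br cis; Br trans.
Each arrangement has an internal mirror plane or centre of symmetry, so none is chiral.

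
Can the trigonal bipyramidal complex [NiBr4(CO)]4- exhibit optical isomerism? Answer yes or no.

A trigonal bipyramid has two axial and three equatorial sites, which are chemically inequivalent.
The distinct arrangements are (2 in all): CO equatorial; CO axial.
Each arrangement has an internal mirror plane or centre of symmetry, so none is chiral.

no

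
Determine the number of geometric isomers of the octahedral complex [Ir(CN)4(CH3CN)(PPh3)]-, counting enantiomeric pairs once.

The six octahedral sites form three mutually perpendicular trans pairs.
There are 2 geometric isomers: CH3CN and PPh3 mutually cis; CH3CN and PPh3 mutually trans.

2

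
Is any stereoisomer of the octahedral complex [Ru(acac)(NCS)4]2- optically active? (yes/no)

Each acac is bidentate and must span two cis positions.
Only one geometric arrangement is possible.

no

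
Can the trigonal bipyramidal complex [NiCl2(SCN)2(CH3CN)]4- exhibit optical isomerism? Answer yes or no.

A trigonal bipyramid has two axial and three equatorial sites, which are chemically inequivalent.
Placing the ligands in turn and identifying arrangements related by rotation or reflection leaves 5 distinct geometric isomers.
One of these lacks any improper symmetry element and so occurs as an enantiomeric pair, giving 5 + 1 = 6 stereoisomers in total.

yes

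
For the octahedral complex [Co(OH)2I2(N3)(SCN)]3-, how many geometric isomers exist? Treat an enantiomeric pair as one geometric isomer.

6

The distinct arrangements are (6 in all): OH cis, I trans; OH trans, I trans; OH cis, I cis (3 arrangements, 2 chiral); OH trans, I cis.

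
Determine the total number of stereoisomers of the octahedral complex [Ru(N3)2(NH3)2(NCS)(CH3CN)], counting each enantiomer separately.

8

The six octahedral sites form three mutually perpendicular trans pairs.
There are 6 geometric isomers: N3 cis, NH3 trans; N3 cis, NH3 cis (3 arrangements, 2 chiral); N3 trans, NH3 trans; N3 trans, NH3 cis.
Of these, 2 lack any improper symmetry element and so occur as enantiomeric pairs, giving 6 + 2 = 8 stereoisomers in total.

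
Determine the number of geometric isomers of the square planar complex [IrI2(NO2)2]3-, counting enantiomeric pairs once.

2

Systematic placement gives 2 geometric isomers: I cis; I trans.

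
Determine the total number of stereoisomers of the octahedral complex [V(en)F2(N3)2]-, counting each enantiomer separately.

4

The six octahedral sites form three mutually perpendicular trans pairs.
Each en is bidentate and must span two cis positions.
Working through the distinct placements yields 3 geometric isomers: F trans, N3 cis; F cis, N3 cis (chiral); F cis, N3 trans.
One of these lacks any improper symmetry element and so occurs as an enantiomeric pair, giving 3 + 1 = 4 stereoisomers in total.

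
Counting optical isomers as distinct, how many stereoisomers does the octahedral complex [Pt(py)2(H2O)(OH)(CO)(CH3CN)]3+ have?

15

In an octahedral complex each vertex has one trans partner and four cis neighbours.
Placing the ligands in turn and identifying arrangements related by rotation or reflection leaves 9 distinct geometric isomers.
Of these, 6 lack any improper symmetry element and so occur as enantiomeric pairs, giving 9 + 6 = 15 stereoisomers in total.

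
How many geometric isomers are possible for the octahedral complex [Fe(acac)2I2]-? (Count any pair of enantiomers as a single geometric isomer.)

An octahedron has six vertices in three trans pairs; every non-trans pair is cis.
Each acac is bidentate and must span two cis positions.
There are 2 geometric isomers: I trans; I cis (chiral).

2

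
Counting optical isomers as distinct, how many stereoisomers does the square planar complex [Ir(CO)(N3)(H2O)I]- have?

3

There are 3 geometric isomers: (CO/I trans, H2O/N3 trans); (CO/N3 trans, H2O/I trans); (CO/H2O trans, I/N3 trans).
Each arrangement has an internal mirror plane or centre of symmetry, so none is chiral.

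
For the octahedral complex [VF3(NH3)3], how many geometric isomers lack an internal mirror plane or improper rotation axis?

The six octahedral sites form three mutually perpendicular trans pairs.
Working through the distinct placements yields 2 geometric isomers: F mer; F fac.
Each arrangement has an internal mirror plane or centre of symmetry, so none is chiral.

0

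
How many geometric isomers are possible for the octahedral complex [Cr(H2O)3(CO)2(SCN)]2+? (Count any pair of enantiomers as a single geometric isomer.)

3

In an octahedral complex each vertex has one trans partner and four cis neighbours.
Systematic placement gives 3 geometric isomers: H2O mer, CO trans; H2O fac, CO cis; H2O mer, CO cis.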